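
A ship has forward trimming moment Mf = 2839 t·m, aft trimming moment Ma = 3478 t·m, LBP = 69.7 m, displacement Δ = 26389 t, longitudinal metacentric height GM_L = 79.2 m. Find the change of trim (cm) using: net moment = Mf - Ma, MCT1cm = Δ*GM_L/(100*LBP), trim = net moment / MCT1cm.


Formula: net trimming moment = Mf - Ma; MCT1cm = Δ*GM_L/(100*LBP); trim = net moment / MCT1cm
Step 1 — net trimming moment = 2839 - 3478 = -639 t·m
Step 2 — MCT1cm = 26389 * 79.2 / (100 * 69.7) = 299.8578 t·m/cm
Step 3 — trim = -639 / 299.8578 ≈ -2.1310 cm (5 s.f.)

-2.1310 cm


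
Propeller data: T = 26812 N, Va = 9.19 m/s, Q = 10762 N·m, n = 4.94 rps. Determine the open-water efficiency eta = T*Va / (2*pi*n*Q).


Formula: eta = T * Va / (2 * pi * n * Q)
Step 1 — numerator = T * Va = 26812 * 9.19 = 246402.28
Step 2 — 2 * pi * n = 2 * pi * 4.94 = 31.038935
Step 3 — denominator = 31.038935 * 10762 = 334041.02
Step 4 — eta = 246402.28 / 334041.02 ≈ 0.73764 (5 s.f.)

0.73764


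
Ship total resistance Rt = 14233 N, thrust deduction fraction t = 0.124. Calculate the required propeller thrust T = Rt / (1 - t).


Formula: T = Rt / (1 - t)
Step 1 — (1 - t) = 1 - 0.124 = 0.876
Step 2 — T = 14233 / 0.876 ≈ 16248 N (5 s.f.)

16248 N


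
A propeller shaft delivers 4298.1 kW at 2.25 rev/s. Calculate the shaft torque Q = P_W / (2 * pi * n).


Formula: Q = P_W / (2 * pi * n)
Step 1 — P_W = 4298.1 kW * 1000 = 4298100.0 W
Step 2 — 2 * pi * n = 2 * pi * 2.25 = 14.137167
Step 3 — Q = 4298100.0 / 14.137167 ≈ 304030 N·m (5 s.f.)

304030 N·m


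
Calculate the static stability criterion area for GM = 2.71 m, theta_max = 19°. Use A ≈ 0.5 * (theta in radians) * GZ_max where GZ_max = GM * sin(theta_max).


Formula: GZ_max = GM * sin(theta); Area = 0.5 * theta_rad * GZ_max
Step 1 — GZ_max = 2.71 * sin(19°) = 2.71 * 0.325568 = 0.882289 m
Step 2 — theta_rad = 19 * pi/180 = 0.331613 rad
Step 3 — Area = 0.5 * 0.331613 * 0.882289 ≈ 0.14629 m·rad (5 s.f.)

0.14629 m·rad


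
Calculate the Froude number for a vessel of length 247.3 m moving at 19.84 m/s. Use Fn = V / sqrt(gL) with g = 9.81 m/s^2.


Formula: Fn = V / sqrt(g * L)
Step 1 — g * L = 9.81 * 247.3 = 2426.013
Step 2 — sqrt(g * L) = sqrt(2426.013) = 49.254573
Step 3 — Fn = 19.84 / 49.254573 ≈ 0.40281 (5 s.f.)

0.40281


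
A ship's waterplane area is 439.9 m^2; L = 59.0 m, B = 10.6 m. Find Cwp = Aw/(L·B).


Formula: Cwp = Aw / (L * B)
Step 1 — L * B = 59.0 * 10.6 = 625.4 m^2
Step 2 — Cwp = 439.9 / 625.4 ≈ 0.70339 (5 s.f.)

0.70339


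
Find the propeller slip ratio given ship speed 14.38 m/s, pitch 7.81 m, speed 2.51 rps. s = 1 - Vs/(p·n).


Formula: s = 1 - Vs / (p * n)
Step 1 — p * n = 7.81 * 2.51 = 19.6031
Step 2 — Vs / (p*n) = 14.38 / 19.6031 = 0.733557 (6 d.p.)
Step 3 — s = 1 - 0.733557 = 0.266443

0.266443


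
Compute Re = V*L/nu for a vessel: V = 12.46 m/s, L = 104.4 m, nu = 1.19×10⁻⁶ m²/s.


Formula: Re = V * L / nu
Step 1 — V * L = 12.46 * 104.4 = 1300.824 m^2/s
Step 2 — Re = 1300.824 / 1.19e-6 = 1.09e+09

1.09e+09


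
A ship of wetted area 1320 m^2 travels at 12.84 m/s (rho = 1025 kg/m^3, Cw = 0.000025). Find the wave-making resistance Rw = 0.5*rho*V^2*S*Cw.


Formula: Rw = 0.5 * rho * V^2 * S * Cw
Step 1 — V^2 = 12.84^2 = 164.8656
Step 2 — 0.5 * rho * V^2 = 0.5 * 1025 * 164.8656 = 84493.62
Step 3 — Rw = 84493.62 * 1320 * 0.000025 ≈ 2788.3 N (5 s.f.)

2788.3 N


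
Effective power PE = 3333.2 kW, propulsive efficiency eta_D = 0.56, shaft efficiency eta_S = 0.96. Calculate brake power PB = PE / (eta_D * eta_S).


Formula: PB = PE / (eta_D * eta_S)
Step 1 — combined efficiency = eta_D * eta_S = 0.56 * 0.96 = 0.5376
Step 2 — PB = 3333.2 / 0.5376 ≈ 6200.1 kW (5 s.f.)

6200.1 kW


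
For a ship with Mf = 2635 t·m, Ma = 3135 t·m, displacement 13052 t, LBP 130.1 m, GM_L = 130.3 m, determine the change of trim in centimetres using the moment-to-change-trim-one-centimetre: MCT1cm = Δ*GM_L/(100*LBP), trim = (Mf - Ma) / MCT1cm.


Formula: net trimming moment = Mf - Ma; MCT1cm = Δ*GM_L/(100*LBP); trim = net moment / MCT1cm
Step 1 — net trimming moment = 2635 - 3135 = -500 t·m
Step 2 — MCT1cm = 13052 * 130.3 / (100 * 130.1) = 130.7206 t·m/cm
Step 3 — trim = -500 / 130.7206 ≈ -3.8250 cm (5 s.f.)

-3.8250 cm


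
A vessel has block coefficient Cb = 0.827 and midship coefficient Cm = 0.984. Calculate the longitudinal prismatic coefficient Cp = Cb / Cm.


Formula: Cp = Cb / Cm
Substituting: Cp = 0.827 / 0.984
Result: Cp ≈ 0.84045 (5 s.f.)

0.84045


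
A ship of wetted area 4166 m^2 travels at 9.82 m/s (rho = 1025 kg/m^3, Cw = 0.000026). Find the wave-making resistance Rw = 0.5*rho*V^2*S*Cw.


Formula: Rw = 0.5 * rho * V^2 * S * Cw
Step 1 — V^2 = 9.82^2 = 96.4324
Step 2 — 0.5 * rho * V^2 = 0.5 * 1025 * 96.4324 = 49421.605
Step 3 — Rw = 49421.605 * 4166 * 0.000026 ≈ 5353.2 N (5 s.f.)

5353.2 N


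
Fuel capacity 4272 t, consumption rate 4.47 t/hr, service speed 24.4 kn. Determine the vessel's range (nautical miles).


Formula: endurance = fuel / rate; range = endurance * speed
Step 1 — endurance = 4272 / 4.47 = 955.7047 hours
Step 2 — range = 955.7047 * 24.4 ≈ 23319 nautical miles (5 s.f.)

23319 NM


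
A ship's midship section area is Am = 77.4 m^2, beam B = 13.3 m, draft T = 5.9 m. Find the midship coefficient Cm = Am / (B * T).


Formula: Cm = Am / (B * T)
Step 1 — B * T = 13.3 * 5.9 = 78.47 m^2
Step 2 — Cm = 77.4 / 78.47 ≈ 0.98636 (5 s.f.)

0.98636


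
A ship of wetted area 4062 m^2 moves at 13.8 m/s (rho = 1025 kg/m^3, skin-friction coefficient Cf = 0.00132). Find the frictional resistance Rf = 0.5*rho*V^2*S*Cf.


Formula: Rf = 0.5 * rho * V^2 * S * Cf
Step 1 — V^2 = 13.8^2 = 190.44
Step 2 — 0.5 * rho * V^2 = 0.5 * 1025 * 190.44 = 97600.5
Step 3 — Rf = 97600.5 * 4062 * 0.00132 ≈ 523320 N (5 s.f.)

523320 N


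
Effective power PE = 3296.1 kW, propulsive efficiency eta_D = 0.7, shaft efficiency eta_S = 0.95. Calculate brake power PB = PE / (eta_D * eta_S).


Formula: PB = PE / (eta_D * eta_S)
Step 1 — combined efficiency = eta_D * eta_S = 0.7 * 0.95 = 0.665
Step 2 — PB = 3296.1 / 0.665 ≈ 4956.5 kW (5 s.f.)

4956.5 kW


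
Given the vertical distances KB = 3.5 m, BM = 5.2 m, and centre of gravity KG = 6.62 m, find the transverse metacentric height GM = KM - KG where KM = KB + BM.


Formula: GM = KB + BM - KG
Step 1 — KM = KB + BM = 3.5 + 5.2 = 8.7 m
Step 2 — GM = KM - KG = 8.7 - 6.62 = 2.08 m

2.08 m


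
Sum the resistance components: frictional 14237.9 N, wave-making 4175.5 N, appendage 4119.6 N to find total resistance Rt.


Formula: Rt = Rf + Rw + Ra
Substituting: Rt = 14237.9 + 4175.5 + 4119.6
Result: Rt = 22533.0 N

22533.0 N


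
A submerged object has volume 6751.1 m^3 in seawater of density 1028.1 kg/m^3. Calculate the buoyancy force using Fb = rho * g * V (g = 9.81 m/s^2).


Formula: Fb = rho * g * V
Substituting: Fb = 1028.1 * 9.81 * 6751.1
Intermediate: 1028.1 * 9.81 = 10085.661
Result: Fb = 10085.661 * 6751.1 ≈ 68089000 N (5 s.f.)

68089000 N


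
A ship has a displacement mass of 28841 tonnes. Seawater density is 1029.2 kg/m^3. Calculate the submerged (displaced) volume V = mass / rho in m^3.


Formula: V = mass / rho
Step 1 — convert tonnes to kg: 28841 t * 1000 = 28841000 kg
Step 2 — V = 28841000 / 1029.2 ≈ 28023 m^3 (5 s.f.)

28023 m^3


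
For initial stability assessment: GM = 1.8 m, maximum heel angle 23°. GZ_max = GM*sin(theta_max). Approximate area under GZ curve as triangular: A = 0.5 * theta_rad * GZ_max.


Formula: GZ_max = GM * sin(theta); Area = 0.5 * theta_rad * GZ_max
Step 1 — GZ_max = 1.8 * sin(23°) = 1.8 * 0.390731 = 0.703316 m
Step 2 — theta_rad = 23 * pi/180 = 0.401426 rad
Step 3 — Area = 0.5 * 0.401426 * 0.703316 ≈ 0.14116 m·rad (5 s.f.)

0.14116 m·rad


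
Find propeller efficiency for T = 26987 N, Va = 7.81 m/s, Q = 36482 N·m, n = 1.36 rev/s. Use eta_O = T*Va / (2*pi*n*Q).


Formula: eta = T * Va / (2 * pi * n * Q)
Step 1 — numerator = T * Va = 26987 * 7.81 = 210768.47
Step 2 — 2 * pi * n = 2 * pi * 1.36 = 8.545132
Step 3 — denominator = 8.545132 * 36482 = 311743.51
Step 4 — eta = 210768.47 / 311743.51 ≈ 0.67610 (5 s.f.)

0.67610


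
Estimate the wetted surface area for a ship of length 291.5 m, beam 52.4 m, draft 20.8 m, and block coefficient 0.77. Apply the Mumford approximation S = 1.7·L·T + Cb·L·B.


Formula: S = 1.7*L*T + V/T with V = Cb*L*B*T, i.e. S = L * (1.7*T + Cb*B)
Step 1 — 1.7*T = 1.7 * 20.8 = 35.36 m
Step 2 — Cb*B = 0.77 * 52.4 = 40.348 m
Step 3 — 1.7*T + Cb*B = 35.36 + 40.348 = 75.708 m
Step 4 — S = 291.5 * 75.708 ≈ 22069 m^2 (5 s.f.)

22069 m^2


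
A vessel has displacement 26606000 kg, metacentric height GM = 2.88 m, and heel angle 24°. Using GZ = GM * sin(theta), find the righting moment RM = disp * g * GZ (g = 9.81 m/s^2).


Formula: GZ = GM * sin(theta); RM = disp * g * GZ
Step 1 — GZ = 2.88 * sin(24°) = 2.88 * 0.406737 = 1.171403 m
Step 2 — RM = 26606000 * 9.81 * 1.171403 ≈ 305740000 N·m (5 s.f.)

305740000 N·m


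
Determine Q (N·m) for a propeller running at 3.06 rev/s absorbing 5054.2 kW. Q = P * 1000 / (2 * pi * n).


Formula: Q = P_W / (2 * pi * n)
Step 1 — P_W = 5054.2 kW * 1000 = 5054200.0 W
Step 2 — 2 * pi * n = 2 * pi * 3.06 = 19.226547
Step 3 — Q = 5054200.0 / 19.226547 ≈ 262880 N·m (5 s.f.)

262880 N·m


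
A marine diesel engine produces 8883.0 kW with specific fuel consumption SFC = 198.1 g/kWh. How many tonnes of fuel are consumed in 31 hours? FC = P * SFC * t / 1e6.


Formula: FC (tonnes) = P * SFC * t / 1,000,000
Step 1 — P * SFC * t = 8883.0 * 198.1 * 31 = 54551391.3 g
Step 2 — FC (tonnes) = 54551391.3 / 1,000,000 ≈ 54.551 tonnes (5 s.f.)

54.551 tonnes


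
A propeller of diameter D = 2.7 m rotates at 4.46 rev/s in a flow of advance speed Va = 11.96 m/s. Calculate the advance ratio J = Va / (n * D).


Formula: J = Va / (n * D)
Step 1 — n * D = 4.46 * 2.7 = 12.042
Step 2 — J = 11.96 / 12.042 ≈ 0.99319 (5 s.f.)

0.99319


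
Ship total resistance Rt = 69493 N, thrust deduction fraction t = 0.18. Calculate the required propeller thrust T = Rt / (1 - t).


Formula: T = Rt / (1 - t)
Step 1 — (1 - t) = 1 - 0.18 = 0.82
Step 2 — T = 69493 / 0.82 ≈ 84748 N (5 s.f.)

84748 N


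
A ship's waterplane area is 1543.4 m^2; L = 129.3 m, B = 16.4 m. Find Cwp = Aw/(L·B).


Formula: Cwp = Aw / (L * B)
Step 1 — L * B = 129.3 * 16.4 = 2120.52 m^2
Step 2 — Cwp = 1543.4 / 2120.52 ≈ 0.72784 (5 s.f.)

0.72784


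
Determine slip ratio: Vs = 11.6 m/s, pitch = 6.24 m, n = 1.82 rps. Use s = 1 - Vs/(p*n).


Formula: s = 1 - Vs / (p * n)
Step 1 — p * n = 6.24 * 1.82 = 11.3568
Step 2 — Vs / (p*n) = 11.6 / 11.3568 = 1.021414 (6 d.p.)
Step 3 — s = 1 - 1.021414 = -0.021414

-0.021414


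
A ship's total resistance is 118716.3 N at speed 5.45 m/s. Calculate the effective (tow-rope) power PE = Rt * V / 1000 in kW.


Formula: PE = Rt * V / 1000 (kW)
Step 1 — PE (W) = 118716.3 * 5.45 = 647003.835 W
Step 2 — PE (kW) = 647003.835 / 1000 ≈ 647.00 kW (5 s.f.)

647.00 kW


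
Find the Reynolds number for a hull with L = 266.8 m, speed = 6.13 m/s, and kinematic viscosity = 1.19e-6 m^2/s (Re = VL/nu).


Formula: Re = V * L / nu
Step 1 — V * L = 6.13 * 266.8 = 1635.484 m^2/s
Step 2 — Re = 1635.484 / 1.19e-6 = 1.37e+09

1.37e+09


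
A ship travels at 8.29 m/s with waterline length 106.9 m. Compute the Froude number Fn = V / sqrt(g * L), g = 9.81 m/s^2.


Formula: Fn = V / sqrt(g * L)
Step 1 — g * L = 9.81 * 106.9 = 1048.689
Step 2 — sqrt(g * L) = sqrt(1048.689) = 32.383468
Step 3 — Fn = 8.29 / 32.383468 ≈ 0.25599 (5 s.f.)

0.25599


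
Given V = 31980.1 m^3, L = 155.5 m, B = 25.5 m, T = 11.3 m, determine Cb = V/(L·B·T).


Formula: Cb = V / (L * B * T)
Step 1 — L * B * T = 155.5 * 25.5 * 11.3 = 44807.325 m^3
Step 2 — Cb = 31980.1 / 44807.325 ≈ 0.71372 (5 s.f.)

0.71372


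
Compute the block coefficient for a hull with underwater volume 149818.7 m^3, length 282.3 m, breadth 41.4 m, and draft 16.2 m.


Formula: Cb = V / (L * B * T)
Step 1 — L * B * T = 282.3 * 41.4 * 16.2 = 189332.964 m^3
Step 2 — Cb = 149818.7 / 189332.964 ≈ 0.79130 (5 s.f.)

0.79130


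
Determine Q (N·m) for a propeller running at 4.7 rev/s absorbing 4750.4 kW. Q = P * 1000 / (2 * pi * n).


Formula: Q = P_W / (2 * pi * n)
Step 1 — P_W = 4750.4 kW * 1000 = 4750400.0 W
Step 2 — 2 * pi * n = 2 * pi * 4.7 = 29.530971
Step 3 — Q = 4750400.0 / 29.530971 ≈ 160860 N·m (5 s.f.)

160860 N·m


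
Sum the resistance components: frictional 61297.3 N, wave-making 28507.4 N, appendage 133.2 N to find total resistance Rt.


Formula: Rt = Rf + Rw + Ra
Substituting: Rt = 61297.3 + 28507.4 + 133.2
Result: Rt = 89937.9 N

89937.9 N


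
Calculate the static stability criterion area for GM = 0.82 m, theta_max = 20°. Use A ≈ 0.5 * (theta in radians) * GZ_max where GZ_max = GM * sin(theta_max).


Formula: GZ_max = GM * sin(theta); Area = 0.5 * theta_rad * GZ_max
Step 1 — GZ_max = 0.82 * sin(20°) = 0.82 * 0.34202 = 0.280456 m
Step 2 — theta_rad = 20 * pi/180 = 0.349066 rad
Step 3 — Area = 0.5 * 0.349066 * 0.280456 ≈ 0.048949 m·rad (5 s.f.)

0.048949 m·rad


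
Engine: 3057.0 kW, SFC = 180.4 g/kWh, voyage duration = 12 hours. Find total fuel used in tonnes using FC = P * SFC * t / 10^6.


Formula: FC (tonnes) = P * SFC * t / 1,000,000
Step 1 — P * SFC * t = 3057.0 * 180.4 * 12 = 6617793.6 g
Step 2 — FC (tonnes) = 6617793.6 / 1,000,000 ≈ 6.6178 tonnes (5 s.f.)

6.6178 tonnes


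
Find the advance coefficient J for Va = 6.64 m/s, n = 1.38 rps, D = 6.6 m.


Formula: J = Va / (n * D)
Step 1 — n * D = 1.38 * 6.6 = 9.108
Step 2 — J = 6.64 / 9.108 ≈ 0.72903 (5 s.f.)

0.72903


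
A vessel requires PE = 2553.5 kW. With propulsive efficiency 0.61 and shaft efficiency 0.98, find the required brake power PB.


Formula: PB = PE / (eta_D * eta_S)
Step 1 — combined efficiency = eta_D * eta_S = 0.61 * 0.98 = 0.5978
Step 2 — PB = 2553.5 / 0.5978 ≈ 4271.5 kW (5 s.f.)

4271.5 kW


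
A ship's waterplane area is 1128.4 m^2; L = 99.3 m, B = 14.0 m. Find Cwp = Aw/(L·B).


Formula: Cwp = Aw / (L * B)
Step 1 — L * B = 99.3 * 14.0 = 1390.2 m^2
Step 2 — Cwp = 1128.4 / 1390.2 ≈ 0.81168 (5 s.f.)

0.81168


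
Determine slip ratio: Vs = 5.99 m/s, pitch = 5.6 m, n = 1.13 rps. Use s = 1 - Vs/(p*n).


Formula: s = 1 - Vs / (p * n)
Step 1 — p * n = 5.6 * 1.13 = 6.328
Step 2 — Vs / (p*n) = 5.99 / 6.328 = 0.946587 (6 d.p.)
Step 3 — s = 1 - 0.946587 = 0.053413

0.053413


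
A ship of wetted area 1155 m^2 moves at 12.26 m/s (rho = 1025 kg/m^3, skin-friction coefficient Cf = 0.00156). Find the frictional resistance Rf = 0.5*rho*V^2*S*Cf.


Formula: Rf = 0.5 * rho * V^2 * S * Cf
Step 1 — V^2 = 12.26^2 = 150.3076
Step 2 — 0.5 * rho * V^2 = 0.5 * 1025 * 150.3076 = 77032.645
Step 3 — Rf = 77032.645 * 1155 * 0.00156 ≈ 138800 N (5 s.f.)

138800 N


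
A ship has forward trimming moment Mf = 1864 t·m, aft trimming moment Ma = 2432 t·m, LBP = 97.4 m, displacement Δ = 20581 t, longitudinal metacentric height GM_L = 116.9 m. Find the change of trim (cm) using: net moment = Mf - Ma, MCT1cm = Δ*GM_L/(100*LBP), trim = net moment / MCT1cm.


Formula: net trimming moment = Mf - Ma; MCT1cm = Δ*GM_L/(100*LBP); trim = net moment / MCT1cm
Step 1 — net trimming moment = 1864 - 2432 = -568 t·m
Step 2 — MCT1cm = 20581 * 116.9 / (100 * 97.4) = 247.0143 t·m/cm
Step 3 — trim = -568 / 247.0143 ≈ -2.2995 cm (5 s.f.)

-2.2995 cm


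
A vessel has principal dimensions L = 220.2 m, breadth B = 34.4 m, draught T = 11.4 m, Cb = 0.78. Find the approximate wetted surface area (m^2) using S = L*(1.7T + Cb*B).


Formula: S = 1.7*L*T + V/T with V = Cb*L*B*T, i.e. S = L * (1.7*T + Cb*B)
Step 1 — 1.7*T = 1.7 * 11.4 = 19.38 m
Step 2 — Cb*B = 0.78 * 34.4 = 26.832 m
Step 3 — 1.7*T + Cb*B = 19.38 + 26.832 = 46.212 m
Step 4 — S = 220.2 * 46.212 ≈ 10176 m^2 (5 s.f.)

10176 m^2


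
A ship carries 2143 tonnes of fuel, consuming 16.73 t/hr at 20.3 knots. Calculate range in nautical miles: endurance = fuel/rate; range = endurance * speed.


Formula: endurance = fuel / rate; range = endurance * speed
Step 1 — endurance = 2143 / 16.73 = 128.0932 hours
Step 2 — range = 128.0932 * 20.3 ≈ 2600.3 nautical miles (5 s.f.)

2600.3 NM


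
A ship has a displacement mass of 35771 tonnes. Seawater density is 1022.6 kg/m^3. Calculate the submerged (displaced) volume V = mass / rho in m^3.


Formula: V = mass / rho
Step 1 — convert tonnes to kg: 35771 t * 1000 = 35771000 kg
Step 2 — V = 35771000 / 1022.6 ≈ 34980 m^3 (5 s.f.)

34980 m^3


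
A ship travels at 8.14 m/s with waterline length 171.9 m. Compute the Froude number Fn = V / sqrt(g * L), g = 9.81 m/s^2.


Formula: Fn = V / sqrt(g * L)
Step 1 — g * L = 9.81 * 171.9 = 1686.339
Step 2 — sqrt(g * L) = sqrt(1686.339) = 41.065058
Step 3 — Fn = 8.14 / 41.065058 ≈ 0.19822 (5 s.f.)

0.19822


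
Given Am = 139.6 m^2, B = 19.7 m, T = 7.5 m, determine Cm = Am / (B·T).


Formula: Cm = Am / (B * T)
Step 1 — B * T = 19.7 * 7.5 = 147.75 m^2
Step 2 — Cm = 139.6 / 147.75 ≈ 0.94484 (5 s.f.)

0.94484


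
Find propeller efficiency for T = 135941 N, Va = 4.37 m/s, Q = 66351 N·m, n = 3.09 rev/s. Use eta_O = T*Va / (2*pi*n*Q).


Formula: eta = T * Va / (2 * pi * n * Q)
Step 1 — numerator = T * Va = 135941 * 4.37 = 594062.17
Step 2 — 2 * pi * n = 2 * pi * 3.09 = 19.415043
Step 3 — denominator = 19.415043 * 66351 = 1288207.52
Step 4 — eta = 594062.17 / 1288207.52 ≈ 0.46115 (5 s.f.)

0.46115


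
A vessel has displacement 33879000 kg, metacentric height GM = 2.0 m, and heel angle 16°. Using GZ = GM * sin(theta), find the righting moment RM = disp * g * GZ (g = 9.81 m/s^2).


Formula: GZ = GM * sin(theta); RM = disp * g * GZ
Step 1 — GZ = 2.0 * sin(16°) = 2.0 * 0.275637 = 0.551274 m
Step 2 — RM = 33879000 * 9.81 * 0.551274 ≈ 183220000 N·m (5 s.f.)

183220000 N·m


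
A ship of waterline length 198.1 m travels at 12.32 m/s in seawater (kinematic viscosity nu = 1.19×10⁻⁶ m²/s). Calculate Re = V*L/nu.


Formula: Re = V * L / nu
Step 1 — V * L = 12.32 * 198.1 = 2440.592 m^2/s
Step 2 — Re = 2440.592 / 1.19e-6 = 2.05e+09

2.05e+09


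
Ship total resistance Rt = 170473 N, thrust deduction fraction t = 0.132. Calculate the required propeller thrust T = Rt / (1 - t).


Formula: T = Rt / (1 - t)
Step 1 — (1 - t) = 1 - 0.132 = 0.868
Step 2 — T = 170473 / 0.868 ≈ 196400 N (5 s.f.)

196400 N


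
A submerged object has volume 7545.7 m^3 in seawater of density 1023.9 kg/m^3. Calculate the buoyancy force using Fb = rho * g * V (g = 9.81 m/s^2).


Formula: Fb = rho * g * V
Substituting: Fb = 1023.9 * 9.81 * 7545.7
Intermediate: 1023.9 * 9.81 = 10044.459
Result: Fb = 10044.459 * 7545.7 ≈ 75792000 N (5 s.f.)

75792000 N


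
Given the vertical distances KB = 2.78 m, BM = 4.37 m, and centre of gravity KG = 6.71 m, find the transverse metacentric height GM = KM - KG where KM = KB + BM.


Formula: GM = KB + BM - KG
Step 1 — KM = KB + BM = 2.78 + 4.37 = 7.15 m
Step 2 — GM = KM - KG = 7.15 - 6.71 = 0.44 m

0.44 m


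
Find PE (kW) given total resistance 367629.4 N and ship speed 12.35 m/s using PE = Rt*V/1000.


Formula: PE = Rt * V / 1000 (kW)
Step 1 — PE (W) = 367629.4 * 12.35 = 4540223.09 W
Step 2 — PE (kW) = 4540223.09 / 1000 ≈ 4540.2 kW (5 s.f.)

4540.2 kW


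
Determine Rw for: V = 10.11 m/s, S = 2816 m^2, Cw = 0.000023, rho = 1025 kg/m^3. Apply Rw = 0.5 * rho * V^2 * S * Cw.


Formula: Rw = 0.5 * rho * V^2 * S * Cw
Step 1 — V^2 = 10.11^2 = 102.2121
Step 2 — 0.5 * rho * V^2 = 0.5 * 1025 * 102.2121 = 52383.70125
Step 3 — Rw = 52383.70125 * 2816 * 0.000023 ≈ 3392.8 N (5 s.f.)

3392.8 N


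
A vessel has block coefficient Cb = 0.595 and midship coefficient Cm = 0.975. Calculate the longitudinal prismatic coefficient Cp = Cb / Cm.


Formula: Cp = Cb / Cm
Substituting: Cp = 0.595 / 0.975
Result: Cp ≈ 0.61026 (5 s.f.)

0.61026


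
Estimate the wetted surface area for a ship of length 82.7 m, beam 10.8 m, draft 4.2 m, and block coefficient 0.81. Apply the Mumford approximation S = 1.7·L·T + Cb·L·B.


Formula: S = 1.7*L*T + V/T with V = Cb*L*B*T, i.e. S = L * (1.7*T + Cb*B)
Step 1 — 1.7*T = 1.7 * 4.2 = 7.14 m
Step 2 — Cb*B = 0.81 * 10.8 = 8.748 m
Step 3 — 1.7*T + Cb*B = 7.14 + 8.748 = 15.888 m
Step 4 — S = 82.7 * 15.888 ≈ 1313.9 m^2 (5 s.f.)

1313.9 m^2


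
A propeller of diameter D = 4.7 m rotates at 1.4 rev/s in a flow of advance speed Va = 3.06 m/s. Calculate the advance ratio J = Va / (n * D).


Formula: J = Va / (n * D)
Step 1 — n * D = 1.4 * 4.7 = 6.58
Step 2 — J = 3.06 / 6.58 ≈ 0.46505 (5 s.f.)

0.46505


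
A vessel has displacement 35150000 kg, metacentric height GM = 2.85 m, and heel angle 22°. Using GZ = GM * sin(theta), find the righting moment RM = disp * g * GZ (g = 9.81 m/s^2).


Formula: GZ = GM * sin(theta); RM = disp * g * GZ
Step 1 — GZ = 2.85 * sin(22°) = 2.85 * 0.374607 = 1.06763 m
Step 2 — RM = 35150000 * 9.81 * 1.06763 ≈ 368140000 N·m (5 s.f.)

368140000 N·m


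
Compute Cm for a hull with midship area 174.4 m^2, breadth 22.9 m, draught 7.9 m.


Formula: Cm = Am / (B * T)
Step 1 — B * T = 22.9 * 7.9 = 180.91 m^2
Step 2 — Cm = 174.4 / 180.91 ≈ 0.96402 (5 s.f.)

0.96402


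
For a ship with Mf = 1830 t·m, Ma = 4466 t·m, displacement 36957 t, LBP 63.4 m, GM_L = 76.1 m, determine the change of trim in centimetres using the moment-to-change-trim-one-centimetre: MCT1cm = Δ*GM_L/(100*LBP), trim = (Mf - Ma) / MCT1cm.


Formula: net trimming moment = Mf - Ma; MCT1cm = Δ*GM_L/(100*LBP); trim = net moment / MCT1cm
Step 1 — net trimming moment = 1830 - 4466 = -2636 t·m
Step 2 — MCT1cm = 36957 * 76.1 / (100 * 63.4) = 443.6006 t·m/cm
Step 3 — trim = -2636 / 443.6006 ≈ -5.9423 cm (5 s.f.)

-5.9423 cm


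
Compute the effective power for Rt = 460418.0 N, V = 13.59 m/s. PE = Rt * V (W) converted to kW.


Formula: PE = Rt * V / 1000 (kW)
Step 1 — PE (W) = 460418.0 * 13.59 = 6257080.62 W
Step 2 — PE (kW) = 6257080.62 / 1000 ≈ 6257.1 kW (5 s.f.)

6257.1 kW


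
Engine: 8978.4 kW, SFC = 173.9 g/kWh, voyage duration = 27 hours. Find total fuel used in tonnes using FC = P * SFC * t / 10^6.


Formula: FC (tonnes) = P * SFC * t / 1,000,000
Step 1 — P * SFC * t = 8978.4 * 173.9 * 27 = 42156281.52 g
Step 2 — FC (tonnes) = 42156281.52 / 1,000,000 ≈ 42.156 tonnes (5 s.f.)

42.156 tonnes


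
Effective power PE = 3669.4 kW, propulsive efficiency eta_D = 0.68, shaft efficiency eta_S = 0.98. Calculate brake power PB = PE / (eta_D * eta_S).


Formula: PB = PE / (eta_D * eta_S)
Step 1 — combined efficiency = eta_D * eta_S = 0.68 * 0.98 = 0.6664
Step 2 — PB = 3669.4 / 0.6664 ≈ 5506.3 kW (5 s.f.)

5506.3 kW


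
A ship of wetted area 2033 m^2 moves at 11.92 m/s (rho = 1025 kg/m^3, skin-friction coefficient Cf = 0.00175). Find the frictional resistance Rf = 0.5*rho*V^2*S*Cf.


Formula: Rf = 0.5 * rho * V^2 * S * Cf
Step 1 — V^2 = 11.92^2 = 142.0864
Step 2 — 0.5 * rho * V^2 = 0.5 * 1025 * 142.0864 = 72819.28
Step 3 — Rf = 72819.28 * 2033 * 0.00175 ≈ 259070 N (5 s.f.)

259070 N


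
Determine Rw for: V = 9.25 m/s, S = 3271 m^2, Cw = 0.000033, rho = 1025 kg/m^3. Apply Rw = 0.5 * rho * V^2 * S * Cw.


Formula: Rw = 0.5 * rho * V^2 * S * Cw
Step 1 — V^2 = 9.25^2 = 85.5625
Step 2 — 0.5 * rho * V^2 = 0.5 * 1025 * 85.5625 = 43850.78125
Step 3 — Rw = 43850.78125 * 3271 * 0.000033 ≈ 4733.4 N (5 s.f.)

4733.4 N


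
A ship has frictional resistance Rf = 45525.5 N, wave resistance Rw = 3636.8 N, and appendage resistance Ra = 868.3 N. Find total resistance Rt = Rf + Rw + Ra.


Formula: Rt = Rf + Rw + Ra
Substituting: Rt = 45525.5 + 3636.8 + 868.3
Result: Rt = 50030.6 N

50030.6 N


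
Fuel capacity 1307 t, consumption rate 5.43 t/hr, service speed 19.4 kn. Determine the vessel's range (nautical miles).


Formula: endurance = fuel / rate; range = endurance * speed
Step 1 — endurance = 1307 / 5.43 = 240.6998 hours
Step 2 — range = 240.6998 * 19.4 ≈ 4669.6 nautical miles (5 s.f.)

4669.6 NM


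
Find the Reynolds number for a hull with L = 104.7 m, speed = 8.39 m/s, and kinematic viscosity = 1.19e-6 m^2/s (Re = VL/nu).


Formula: Re = V * L / nu
Step 1 — V * L = 8.39 * 104.7 = 878.433 m^2/s
Step 2 — Re = 878.433 / 1.19e-6 = 7.38e+08

7.38e+08


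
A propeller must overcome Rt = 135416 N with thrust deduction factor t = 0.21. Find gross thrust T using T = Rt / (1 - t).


Formula: T = Rt / (1 - t)
Step 1 — (1 - t) = 1 - 0.21 = 0.79
Step 2 — T = 135416 / 0.79 ≈ 171410 N (5 s.f.)

171410 N


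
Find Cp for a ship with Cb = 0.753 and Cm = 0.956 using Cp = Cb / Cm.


Formula: Cp = Cb / Cm
Substituting: Cp = 0.753 / 0.956
Result: Cp ≈ 0.78766 (5 s.f.)

0.78766


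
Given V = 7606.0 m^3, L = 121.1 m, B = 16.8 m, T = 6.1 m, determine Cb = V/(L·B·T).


Formula: Cb = V / (L * B * T)
Step 1 — L * B * T = 121.1 * 16.8 * 6.1 = 12410.328 m^3
Step 2 — Cb = 7606.0 / 12410.328 ≈ 0.61288 (5 s.f.)

0.61288


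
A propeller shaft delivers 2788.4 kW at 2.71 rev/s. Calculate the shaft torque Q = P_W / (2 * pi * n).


Formula: Q = P_W / (2 * pi * n)
Step 1 — P_W = 2788.4 kW * 1000 = 2788400.0 W
Step 2 — 2 * pi * n = 2 * pi * 2.71 = 17.027432
Step 3 — Q = 2788400.0 / 17.027432 ≈ 163760 N·m (5 s.f.)

163760 N·m


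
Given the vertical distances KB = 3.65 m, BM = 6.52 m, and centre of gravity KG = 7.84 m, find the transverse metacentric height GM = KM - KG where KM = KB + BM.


Formula: GM = KB + BM - KG
Step 1 — KM = KB + BM = 3.65 + 6.52 = 10.17 m
Step 2 — GM = KM - KG = 10.17 - 7.84 = 2.33 m

2.33 m


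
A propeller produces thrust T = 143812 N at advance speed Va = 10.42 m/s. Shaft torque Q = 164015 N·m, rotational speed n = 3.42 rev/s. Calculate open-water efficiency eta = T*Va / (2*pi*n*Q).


Formula: eta = T * Va / (2 * pi * n * Q)
Step 1 — numerator = T * Va = 143812 * 10.42 = 1498521.04
Step 2 — 2 * pi * n = 2 * pi * 3.42 = 21.488494
Step 3 — denominator = 21.488494 * 164015 = 3524435.34
Step 4 — eta = 1498521.04 / 3524435.34 ≈ 0.42518 (5 s.f.)

0.42518


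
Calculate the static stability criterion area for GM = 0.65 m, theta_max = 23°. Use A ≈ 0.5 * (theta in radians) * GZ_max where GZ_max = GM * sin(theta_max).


Formula: GZ_max = GM * sin(theta); Area = 0.5 * theta_rad * GZ_max
Step 1 — GZ_max = 0.65 * sin(23°) = 0.65 * 0.390731 = 0.253975 m
Step 2 — theta_rad = 23 * pi/180 = 0.401426 rad
Step 3 — Area = 0.5 * 0.401426 * 0.253975 ≈ 0.050976 m·rad (5 s.f.)

0.050976 m·rad


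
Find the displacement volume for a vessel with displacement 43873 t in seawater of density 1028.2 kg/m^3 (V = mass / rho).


Formula: V = mass / rho
Step 1 — convert tonnes to kg: 43873 t * 1000 = 43873000 kg
Step 2 — V = 43873000 / 1028.2 ≈ 42670 m^3 (5 s.f.)

42670 m^3


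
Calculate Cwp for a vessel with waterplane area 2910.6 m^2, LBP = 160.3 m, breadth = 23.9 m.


Formula: Cwp = Aw / (L * B)
Step 1 — L * B = 160.3 * 23.9 = 3831.17 m^2
Step 2 — Cwp = 2910.6 / 3831.17 ≈ 0.75972 (5 s.f.)

0.75972


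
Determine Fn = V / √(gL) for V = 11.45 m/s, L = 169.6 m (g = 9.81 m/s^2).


Formula: Fn = V / sqrt(g * L)
Step 1 — g * L = 9.81 * 169.6 = 1663.776
Step 2 — sqrt(g * L) = sqrt(1663.776) = 40.78941
Step 3 — Fn = 11.45 / 40.78941 ≈ 0.28071 (5 s.f.)

0.28071


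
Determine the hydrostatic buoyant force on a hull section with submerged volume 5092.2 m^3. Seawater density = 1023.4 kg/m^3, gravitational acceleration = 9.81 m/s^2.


Formula: Fb = rho * g * V
Substituting: Fb = 1023.4 * 9.81 * 5092.2
Intermediate: 1023.4 * 9.81 = 10039.554
Result: Fb = 10039.554 * 5092.2 ≈ 51123000 N (5 s.f.)

51123000 N


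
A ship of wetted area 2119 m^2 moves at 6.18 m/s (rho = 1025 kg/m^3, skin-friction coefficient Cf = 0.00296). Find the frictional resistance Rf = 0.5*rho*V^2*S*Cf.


Formula: Rf = 0.5 * rho * V^2 * S * Cf
Step 1 — V^2 = 6.18^2 = 38.1924
Step 2 — 0.5 * rho * V^2 = 0.5 * 1025 * 38.1924 = 19573.605
Step 3 — Rf = 19573.605 * 2119 * 0.00296 ≈ 122770 N (5 s.f.)

122770 N


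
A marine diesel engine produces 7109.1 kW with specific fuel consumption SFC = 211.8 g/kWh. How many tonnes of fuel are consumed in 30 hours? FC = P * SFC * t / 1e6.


Formula: FC (tonnes) = P * SFC * t / 1,000,000
Step 1 — P * SFC * t = 7109.1 * 211.8 * 30 = 45171221.4 g
Step 2 — FC (tonnes) = 45171221.4 / 1,000,000 ≈ 45.171 tonnes (5 s.f.)

45.171 tonnes


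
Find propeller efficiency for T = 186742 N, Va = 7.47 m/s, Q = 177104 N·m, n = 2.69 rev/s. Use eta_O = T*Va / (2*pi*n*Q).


Formula: eta = T * Va / (2 * pi * n * Q)
Step 1 — numerator = T * Va = 186742 * 7.47 = 1394962.74
Step 2 — 2 * pi * n = 2 * pi * 2.69 = 16.901768
Step 3 — denominator = 16.901768 * 177104 = 2993370.72
Step 4 — eta = 1394962.74 / 2993370.72 ≈ 0.46602 (5 s.f.)

0.46602


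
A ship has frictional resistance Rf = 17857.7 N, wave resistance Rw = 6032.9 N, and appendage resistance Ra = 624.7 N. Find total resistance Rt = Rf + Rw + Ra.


Formula: Rt = Rf + Rw + Ra
Substituting: Rt = 17857.7 + 6032.9 + 624.7
Result: Rt = 24515.3 N

24515.3 N


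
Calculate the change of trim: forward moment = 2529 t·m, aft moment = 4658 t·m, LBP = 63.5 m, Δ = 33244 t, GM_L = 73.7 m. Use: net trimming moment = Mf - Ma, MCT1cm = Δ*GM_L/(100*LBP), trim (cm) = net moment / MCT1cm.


Formula: net trimming moment = Mf - Ma; MCT1cm = Δ*GM_L/(100*LBP); trim = net moment / MCT1cm
Step 1 — net trimming moment = 2529 - 4658 = -2129 t·m
Step 2 — MCT1cm = 33244 * 73.7 / (100 * 63.5) = 385.8398 t·m/cm
Step 3 — trim = -2129 / 385.8398 ≈ -5.5178 cm (5 s.f.)

-5.5178 cm


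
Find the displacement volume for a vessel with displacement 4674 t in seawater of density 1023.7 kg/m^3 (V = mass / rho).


Formula: V = mass / rho
Step 1 — convert tonnes to kg: 4674 t * 1000 = 4674000 kg
Step 2 — V = 4674000 / 1023.7 ≈ 4565.8 m^3 (5 s.f.)

4565.8 m^3


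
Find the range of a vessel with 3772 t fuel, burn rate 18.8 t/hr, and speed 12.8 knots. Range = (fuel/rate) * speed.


Formula: endurance = fuel / rate; range = endurance * speed
Step 1 — endurance = 3772 / 18.8 = 200.6383 hours
Step 2 — range = 200.6383 * 12.8 ≈ 2568.2 nautical miles (5 s.f.)

2568.2 NM


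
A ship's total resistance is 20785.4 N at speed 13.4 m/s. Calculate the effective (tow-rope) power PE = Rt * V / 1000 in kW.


Formula: PE = Rt * V / 1000 (kW)
Step 1 — PE (W) = 20785.4 * 13.4 = 278524.36 W
Step 2 — PE (kW) = 278524.36 / 1000 ≈ 278.52 kW (5 s.f.)

278.52 kW


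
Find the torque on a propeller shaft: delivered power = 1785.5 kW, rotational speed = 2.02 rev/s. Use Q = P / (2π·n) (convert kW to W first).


Formula: Q = P_W / (2 * pi * n)
Step 1 — P_W = 1785.5 kW * 1000 = 1785500.0 W
Step 2 — 2 * pi * n = 2 * pi * 2.02 = 12.692034
Step 3 — Q = 1785500.0 / 12.692034 ≈ 140680 N·m (5 s.f.)

140680 N·m


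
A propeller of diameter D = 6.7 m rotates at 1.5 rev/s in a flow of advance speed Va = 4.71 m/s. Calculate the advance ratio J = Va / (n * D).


Formula: J = Va / (n * D)
Step 1 — n * D = 1.5 * 6.7 = 10.05
Step 2 — J = 4.71 / 10.05 ≈ 0.46866 (5 s.f.)

0.46866


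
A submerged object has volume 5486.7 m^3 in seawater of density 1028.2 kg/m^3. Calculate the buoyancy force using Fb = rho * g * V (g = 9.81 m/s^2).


Formula: Fb = rho * g * V
Substituting: Fb = 1028.2 * 9.81 * 5486.7
Intermediate: 1028.2 * 9.81 = 10086.642
Result: Fb = 10086.642 * 5486.7 ≈ 55342000 N (5 s.f.)

55342000 N


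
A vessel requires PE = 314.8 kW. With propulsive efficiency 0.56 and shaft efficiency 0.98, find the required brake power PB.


Formula: PB = PE / (eta_D * eta_S)
Step 1 — combined efficiency = eta_D * eta_S = 0.56 * 0.98 = 0.5488
Step 2 — PB = 314.8 / 0.5488 ≈ 573.62 kW (5 s.f.)

573.62 kW


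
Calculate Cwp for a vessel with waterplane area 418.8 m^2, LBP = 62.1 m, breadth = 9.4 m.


Formula: Cwp = Aw / (L * B)
Step 1 — L * B = 62.1 * 9.4 = 583.74 m^2
Step 2 — Cwp = 418.8 / 583.74 ≈ 0.71744 (5 s.f.)

0.71744


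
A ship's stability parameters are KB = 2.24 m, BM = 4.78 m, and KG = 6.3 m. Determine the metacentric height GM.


Formula: GM = KB + BM - KG
Step 1 — KM = KB + BM = 2.24 + 4.78 = 7.02 m
Step 2 — GM = KM - KG = 7.02 - 6.3 = 0.72 m

0.72 m


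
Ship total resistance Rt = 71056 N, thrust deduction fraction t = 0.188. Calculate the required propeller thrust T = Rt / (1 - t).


Formula: T = Rt / (1 - t)
Step 1 — (1 - t) = 1 - 0.188 = 0.812
Step 2 — T = 71056 / 0.812 ≈ 87507 N (5 s.f.)

87507 N


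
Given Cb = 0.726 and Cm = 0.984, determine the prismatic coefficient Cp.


Formula: Cp = Cb / Cm
Substituting: Cp = 0.726 / 0.984
Result: Cp ≈ 0.73780 (5 s.f.)

0.73780


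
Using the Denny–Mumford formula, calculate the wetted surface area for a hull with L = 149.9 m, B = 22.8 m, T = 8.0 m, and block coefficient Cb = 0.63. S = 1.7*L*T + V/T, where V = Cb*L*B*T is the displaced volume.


Formula: S = 1.7*L*T + V/T with V = Cb*L*B*T, i.e. S = L * (1.7*T + Cb*B)
Step 1 — 1.7*T = 1.7 * 8.0 = 13.6 m
Step 2 — Cb*B = 0.63 * 22.8 = 14.364 m
Step 3 — 1.7*T + Cb*B = 13.6 + 14.364 = 27.964 m
Step 4 — S = 149.9 * 27.964 ≈ 4191.8 m^2 (5 s.f.)

4191.8 m^2


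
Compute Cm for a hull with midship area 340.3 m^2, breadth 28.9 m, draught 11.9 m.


Formula: Cm = Am / (B * T)
Step 1 — B * T = 28.9 * 11.9 = 343.91 m^2
Step 2 — Cm = 340.3 / 343.91 ≈ 0.98950 (5 s.f.)

0.98950


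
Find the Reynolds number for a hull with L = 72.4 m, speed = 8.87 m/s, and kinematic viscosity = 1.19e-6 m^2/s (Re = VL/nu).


Formula: Re = V * L / nu
Step 1 — V * L = 8.87 * 72.4 = 642.188 m^2/s
Step 2 — Re = 642.188 / 1.19e-6 = 5.40e+08

5.40e+08


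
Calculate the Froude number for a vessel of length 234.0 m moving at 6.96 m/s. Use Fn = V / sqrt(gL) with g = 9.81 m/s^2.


Formula: Fn = V / sqrt(g * L)
Step 1 — g * L = 9.81 * 234.0 = 2295.54
Step 2 — sqrt(g * L) = sqrt(2295.54) = 47.911794
Step 3 — Fn = 6.96 / 47.911794 ≈ 0.14527 (5 s.f.)

0.14527


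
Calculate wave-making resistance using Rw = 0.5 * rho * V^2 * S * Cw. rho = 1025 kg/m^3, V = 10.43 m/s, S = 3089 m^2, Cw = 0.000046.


Formula: Rw = 0.5 * rho * V^2 * S * Cw
Step 1 — V^2 = 10.43^2 = 108.7849
Step 2 — 0.5 * rho * V^2 = 0.5 * 1025 * 108.7849 = 55752.26125
Step 3 — Rw = 55752.26125 * 3089 * 0.000046 ≈ 7922.1 N (5 s.f.)

7922.1 N


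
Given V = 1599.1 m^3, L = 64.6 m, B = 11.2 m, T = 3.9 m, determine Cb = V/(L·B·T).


Formula: Cb = V / (L * B * T)
Step 1 — L * B * T = 64.6 * 11.2 * 3.9 = 2821.728 m^3
Step 2 — Cb = 1599.1 / 2821.728 ≈ 0.56671 (5 s.f.)

0.56671


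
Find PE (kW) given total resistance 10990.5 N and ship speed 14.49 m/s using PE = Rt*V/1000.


Formula: PE = Rt * V / 1000 (kW)
Step 1 — PE (W) = 10990.5 * 14.49 = 159252.345 W
Step 2 — PE (kW) = 159252.345 / 1000 ≈ 159.25 kW (5 s.f.)

159.25 kW


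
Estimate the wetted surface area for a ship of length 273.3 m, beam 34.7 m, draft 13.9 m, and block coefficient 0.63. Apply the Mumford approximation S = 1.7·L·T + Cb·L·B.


Formula: S = 1.7*L*T + V/T with V = Cb*L*B*T, i.e. S = L * (1.7*T + Cb*B)
Step 1 — 1.7*T = 1.7 * 13.9 = 23.63 m
Step 2 — Cb*B = 0.63 * 34.7 = 21.861 m
Step 3 — 1.7*T + Cb*B = 23.63 + 21.861 = 45.491 m
Step 4 — S = 273.3 * 45.491 ≈ 12433 m^2 (5 s.f.)

12433 m^2


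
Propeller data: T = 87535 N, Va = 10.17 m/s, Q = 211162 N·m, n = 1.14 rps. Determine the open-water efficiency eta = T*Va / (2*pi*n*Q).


Formula: eta = T * Va / (2 * pi * n * Q)
Step 1 — numerator = T * Va = 87535 * 10.17 = 890230.95
Step 2 — 2 * pi * n = 2 * pi * 1.14 = 7.162831
Step 3 — denominator = 7.162831 * 211162 = 1512517.72
Step 4 — eta = 890230.95 / 1512517.72 ≈ 0.58858 (5 s.f.)

0.58858


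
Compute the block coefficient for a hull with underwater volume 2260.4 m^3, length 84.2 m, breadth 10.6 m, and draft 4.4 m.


Formula: Cb = V / (L * B * T)
Step 1 — L * B * T = 84.2 * 10.6 * 4.4 = 3927.088 m^3
Step 2 — Cb = 2260.4 / 3927.088 ≈ 0.57559 (5 s.f.)

0.57559


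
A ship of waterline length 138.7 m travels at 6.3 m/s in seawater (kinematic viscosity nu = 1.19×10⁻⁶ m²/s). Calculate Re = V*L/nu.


Formula: Re = V * L / nu
Step 1 — V * L = 6.3 * 138.7 = 873.81 m^2/s
Step 2 — Re = 873.81 / 1.19e-6 = 7.34e+08

7.34e+08


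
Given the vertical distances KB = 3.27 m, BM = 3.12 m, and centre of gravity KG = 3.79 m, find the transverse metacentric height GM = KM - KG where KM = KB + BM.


Formula: GM = KB + BM - KG
Step 1 — KM = KB + BM = 3.27 + 3.12 = 6.39 m
Step 2 — GM = KM - KG = 6.39 - 3.79 = 2.6 m

2.6 m


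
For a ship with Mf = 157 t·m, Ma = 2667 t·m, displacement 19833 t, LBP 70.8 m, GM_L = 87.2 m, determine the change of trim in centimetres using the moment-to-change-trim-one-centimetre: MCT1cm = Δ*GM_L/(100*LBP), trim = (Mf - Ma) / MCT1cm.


Formula: net trimming moment = Mf - Ma; MCT1cm = Δ*GM_L/(100*LBP); trim = net moment / MCT1cm
Step 1 — net trimming moment = 157 - 2667 = -2510 t·m
Step 2 — MCT1cm = 19833 * 87.2 / (100 * 70.8) = 244.2708 t·m/cm
Step 3 — trim = -2510 / 244.2708 ≈ -10.275 cm (5 s.f.)

-10.275 cm


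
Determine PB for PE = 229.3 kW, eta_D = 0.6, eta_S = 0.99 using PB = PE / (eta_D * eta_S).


Formula: PB = PE / (eta_D * eta_S)
Step 1 — combined efficiency = eta_D * eta_S = 0.6 * 0.99 = 0.594
Step 2 — PB = 229.3 / 0.594 ≈ 386.03 kW (5 s.f.)

386.03 kW


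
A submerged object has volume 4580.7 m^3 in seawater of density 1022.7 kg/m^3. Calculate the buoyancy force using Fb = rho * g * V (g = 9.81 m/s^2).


Formula: Fb = rho * g * V
Substituting: Fb = 1022.7 * 9.81 * 4580.7
Intermediate: 1022.7 * 9.81 = 10032.687
Result: Fb = 10032.687 * 4580.7 ≈ 45957000 N (5 s.f.)

45957000 N


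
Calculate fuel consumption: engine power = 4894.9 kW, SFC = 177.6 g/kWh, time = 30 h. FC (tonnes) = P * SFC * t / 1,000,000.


Formula: FC (tonnes) = P * SFC * t / 1,000,000
Step 1 — P * SFC * t = 4894.9 * 177.6 * 30 = 26080027.2 g
Step 2 — FC (tonnes) = 26080027.2 / 1,000,000 ≈ 26.080 tonnes (5 s.f.)

26.080 tonnes


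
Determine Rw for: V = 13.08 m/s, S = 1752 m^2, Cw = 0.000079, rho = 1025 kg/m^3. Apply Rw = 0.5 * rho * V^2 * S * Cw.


Formula: Rw = 0.5 * rho * V^2 * S * Cw
Step 1 — V^2 = 13.08^2 = 171.0864
Step 2 — 0.5 * rho * V^2 = 0.5 * 1025 * 171.0864 = 87681.78
Step 3 — Rw = 87681.78 * 1752 * 0.000079 ≈ 12136 N (5 s.f.)

12136 N


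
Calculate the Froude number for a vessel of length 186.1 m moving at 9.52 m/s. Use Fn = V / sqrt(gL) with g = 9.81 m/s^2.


Formula: Fn = V / sqrt(g * L)
Step 1 — g * L = 9.81 * 186.1 = 1825.641
Step 2 — sqrt(g * L) = sqrt(1825.641) = 42.72752
Step 3 — Fn = 9.52 / 42.72752 ≈ 0.22281 (5 s.f.)

0.22281


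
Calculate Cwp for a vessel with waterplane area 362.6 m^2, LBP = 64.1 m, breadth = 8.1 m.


Formula: Cwp = Aw / (L * B)
Step 1 — L * B = 64.1 * 8.1 = 519.21 m^2
Step 2 — Cwp = 362.6 / 519.21 ≈ 0.69837 (5 s.f.)

0.69837


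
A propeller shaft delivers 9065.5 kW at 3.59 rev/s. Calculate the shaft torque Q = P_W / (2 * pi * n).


Formula: Q = P_W / (2 * pi * n)
Step 1 — P_W = 9065.5 kW * 1000 = 9065500.0 W
Step 2 — 2 * pi * n = 2 * pi * 3.59 = 22.556635
Step 3 — Q = 9065500.0 / 22.556635 ≈ 401900 N·m (5 s.f.)

401900 N·m


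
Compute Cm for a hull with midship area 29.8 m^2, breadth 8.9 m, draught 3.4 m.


Formula: Cm = Am / (B * T)
Step 1 — B * T = 8.9 * 3.4 = 30.26 m^2
Step 2 — Cm = 29.8 / 30.26 ≈ 0.98480 (5 s.f.)

0.98480
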